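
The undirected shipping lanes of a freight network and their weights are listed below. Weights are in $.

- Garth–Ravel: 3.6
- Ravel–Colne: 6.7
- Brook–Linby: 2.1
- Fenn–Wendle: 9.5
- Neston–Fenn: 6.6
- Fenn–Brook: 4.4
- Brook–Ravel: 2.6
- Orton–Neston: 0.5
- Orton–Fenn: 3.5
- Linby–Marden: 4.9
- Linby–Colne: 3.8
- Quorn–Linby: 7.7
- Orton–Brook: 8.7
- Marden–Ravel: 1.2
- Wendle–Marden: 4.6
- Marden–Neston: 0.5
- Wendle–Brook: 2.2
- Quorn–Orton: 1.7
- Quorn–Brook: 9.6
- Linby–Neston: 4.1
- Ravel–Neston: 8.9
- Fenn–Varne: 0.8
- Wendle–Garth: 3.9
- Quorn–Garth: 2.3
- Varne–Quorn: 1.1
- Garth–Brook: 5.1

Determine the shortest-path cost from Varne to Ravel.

$5

Settle nodes by increasing distance from Varne:
Varne: 0
Fenn: 0.8  (via Varne)
Quorn: 1.1  (via Varne)
Orton: 2.8  (via Quorn)
Neston: 3.3  (via Orton)
Garth: 3.4  (via Quorn)
Marden: 3.8  (via Neston)
Ravel: 5  (via Marden)
Shortest route: Varne–Quorn–Orton–Neston–Marden–Ravel = $5.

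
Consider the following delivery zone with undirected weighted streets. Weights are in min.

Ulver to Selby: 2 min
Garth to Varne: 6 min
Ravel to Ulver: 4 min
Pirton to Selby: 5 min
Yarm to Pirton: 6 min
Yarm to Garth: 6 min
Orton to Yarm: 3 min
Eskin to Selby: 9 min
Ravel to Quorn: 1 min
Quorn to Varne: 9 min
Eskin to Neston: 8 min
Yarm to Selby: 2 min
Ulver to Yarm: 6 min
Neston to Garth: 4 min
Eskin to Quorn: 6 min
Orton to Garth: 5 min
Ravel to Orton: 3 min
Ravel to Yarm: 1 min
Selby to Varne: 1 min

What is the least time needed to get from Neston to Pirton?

16 min

Enumerating some paths:
Neston - Garth - Yarm - Selby - Pirton: 4+6+2+5 = 17
Neston - Garth - Orton - Yarm - Pirton: 4+5+3+6 = 18
Neston - Garth - Yarm - Pirton: 4+6+6 = 16
Cheapest is Neston - Garth - Yarm - Pirton at 16 min.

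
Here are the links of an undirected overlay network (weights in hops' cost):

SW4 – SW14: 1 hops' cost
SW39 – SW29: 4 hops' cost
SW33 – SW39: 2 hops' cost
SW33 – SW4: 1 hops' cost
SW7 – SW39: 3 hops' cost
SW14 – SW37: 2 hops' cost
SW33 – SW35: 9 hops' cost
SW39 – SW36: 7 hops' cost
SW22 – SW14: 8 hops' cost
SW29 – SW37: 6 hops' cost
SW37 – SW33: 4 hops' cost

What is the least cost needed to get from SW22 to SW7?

15 hops' cost

Running Dijkstra from SW22:
SW22: 0
SW14: 8  (via SW22)
SW4: 9  (via SW14)
SW37: 10  (via SW14)
SW33: 10  (via SW4)
SW39: 12  (via SW33)
SW7: 15  (via SW39)
Shortest route: SW22 → SW14 → SW4 → SW33 → SW39 → SW7 = 15 hops' cost.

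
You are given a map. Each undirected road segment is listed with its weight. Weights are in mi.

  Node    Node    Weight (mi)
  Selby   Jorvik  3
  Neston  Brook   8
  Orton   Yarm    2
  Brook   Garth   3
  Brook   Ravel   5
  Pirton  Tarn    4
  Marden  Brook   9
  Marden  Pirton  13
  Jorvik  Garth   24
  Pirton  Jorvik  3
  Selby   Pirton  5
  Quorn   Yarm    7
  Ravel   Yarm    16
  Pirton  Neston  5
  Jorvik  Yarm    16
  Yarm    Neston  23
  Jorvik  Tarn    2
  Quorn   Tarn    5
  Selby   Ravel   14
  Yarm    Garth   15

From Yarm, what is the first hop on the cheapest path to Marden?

Enumerating some paths:
Yarm–Quorn–Tarn–Pirton–Marden: 7+5+4+13 = 29
Yarm–Ravel–Brook–Marden: 16+5+9 = 30
Yarm–Garth–Brook–Marden: 15+3+9 = 27
Cheapest is Yarm–Garth–Brook–Marden at 27 mi.
So from Yarm the first move is to Garth.

Garth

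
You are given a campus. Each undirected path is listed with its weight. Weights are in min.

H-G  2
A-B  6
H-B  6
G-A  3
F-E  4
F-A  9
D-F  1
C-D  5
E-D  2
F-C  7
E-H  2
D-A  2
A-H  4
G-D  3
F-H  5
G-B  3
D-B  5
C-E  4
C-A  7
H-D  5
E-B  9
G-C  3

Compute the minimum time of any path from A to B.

Candidate routes:
A → D → G → B: 2+3+3 = 8
A → H → G → B: 4+2+3 = 9
A → D → B: 2+5 = 7
A → B: 6 = 6
Cheapest is A → B at 6 min.

6 min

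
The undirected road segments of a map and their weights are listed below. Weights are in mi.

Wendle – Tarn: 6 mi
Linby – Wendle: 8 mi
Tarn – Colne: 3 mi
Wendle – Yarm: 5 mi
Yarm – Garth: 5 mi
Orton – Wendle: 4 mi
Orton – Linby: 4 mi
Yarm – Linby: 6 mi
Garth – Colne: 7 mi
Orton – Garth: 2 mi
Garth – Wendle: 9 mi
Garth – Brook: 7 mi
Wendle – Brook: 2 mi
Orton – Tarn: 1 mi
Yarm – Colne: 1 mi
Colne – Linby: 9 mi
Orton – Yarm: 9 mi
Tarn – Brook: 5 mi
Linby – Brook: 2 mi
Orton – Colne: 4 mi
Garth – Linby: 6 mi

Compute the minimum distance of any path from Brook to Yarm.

Compare a few routes:
Brook–Linby–Yarm: 2+6 = 8
Brook–Wendle–Yarm: 2+5 = 7
The minimum is 7 mi via Brook–Wendle–Yarm.

7 mi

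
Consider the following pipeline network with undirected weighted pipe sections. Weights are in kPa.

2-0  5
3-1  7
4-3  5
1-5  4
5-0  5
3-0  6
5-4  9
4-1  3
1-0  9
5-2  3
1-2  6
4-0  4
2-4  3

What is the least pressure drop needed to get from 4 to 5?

6 kPa

Running Dijkstra from 4:
4: 0
1: 3  (via 4)
2: 3  (via 4)
0: 4  (via 4)
3: 5  (via 4)
5: 6  (via 2)
Shortest route: 4 → 2 → 5 = 6 kPa.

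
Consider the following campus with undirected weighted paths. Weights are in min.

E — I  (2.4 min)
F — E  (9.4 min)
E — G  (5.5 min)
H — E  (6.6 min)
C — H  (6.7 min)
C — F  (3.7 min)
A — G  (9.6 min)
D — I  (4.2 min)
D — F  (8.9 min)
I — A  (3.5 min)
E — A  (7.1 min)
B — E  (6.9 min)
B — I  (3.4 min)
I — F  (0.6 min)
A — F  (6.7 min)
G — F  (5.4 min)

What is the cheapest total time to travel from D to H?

Compare a few routes:
D - I - F - C - H: 4.2+0.6+3.7+6.7 = 15.2
D - I - E - H: 4.2+2.4+6.6 = 13.2
D - F - I - E - H: 8.9+0.6+2.4+6.6 = 18.5
Cheapest is D - I - E - H at 13.2 min.

13.2 min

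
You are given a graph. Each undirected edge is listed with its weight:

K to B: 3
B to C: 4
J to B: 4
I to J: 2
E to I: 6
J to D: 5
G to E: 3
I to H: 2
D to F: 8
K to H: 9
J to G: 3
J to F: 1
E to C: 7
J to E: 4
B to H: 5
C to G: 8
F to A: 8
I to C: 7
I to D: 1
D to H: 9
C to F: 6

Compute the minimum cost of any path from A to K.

16

Settle nodes by increasing distance from A:
A: 0
F: 8  (via A)
J: 9  (via F)
I: 11  (via J)
D: 12  (via I)
G: 12  (via J)
B: 13  (via J)
E: 13  (via J)
H: 13  (via I)
C: 14  (via F)
K: 16  (via B)
Shortest route: A → F → J → B → K = 16.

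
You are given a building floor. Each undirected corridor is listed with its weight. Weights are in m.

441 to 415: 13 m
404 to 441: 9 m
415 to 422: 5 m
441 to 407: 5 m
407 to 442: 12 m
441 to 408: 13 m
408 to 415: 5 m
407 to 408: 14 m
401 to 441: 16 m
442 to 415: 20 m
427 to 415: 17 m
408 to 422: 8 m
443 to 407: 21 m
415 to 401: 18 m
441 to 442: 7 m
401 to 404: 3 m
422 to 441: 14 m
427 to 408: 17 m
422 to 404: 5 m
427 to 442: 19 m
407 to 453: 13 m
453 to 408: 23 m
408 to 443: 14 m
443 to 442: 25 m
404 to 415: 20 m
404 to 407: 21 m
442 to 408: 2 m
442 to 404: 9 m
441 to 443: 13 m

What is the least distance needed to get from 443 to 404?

Candidate routes:
443 - 408 - 442 - 404: 14+2+9 = 25
443 - 441 - 404: 13+9 = 22
Cheapest is 443 - 441 - 404 at 22 m.

22 m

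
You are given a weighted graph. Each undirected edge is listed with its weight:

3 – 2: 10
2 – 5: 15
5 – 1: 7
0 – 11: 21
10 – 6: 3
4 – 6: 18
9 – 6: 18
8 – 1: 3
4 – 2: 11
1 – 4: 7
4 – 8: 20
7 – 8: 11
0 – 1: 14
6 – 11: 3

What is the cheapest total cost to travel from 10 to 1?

Compare a few routes:
10 → 6 → 4 → 1: 3+18+7 = 28
10 → 6 → 11 → 0 → 1: 3+3+21+14 = 41
The minimum is 28 via 10 → 6 → 4 → 1.

28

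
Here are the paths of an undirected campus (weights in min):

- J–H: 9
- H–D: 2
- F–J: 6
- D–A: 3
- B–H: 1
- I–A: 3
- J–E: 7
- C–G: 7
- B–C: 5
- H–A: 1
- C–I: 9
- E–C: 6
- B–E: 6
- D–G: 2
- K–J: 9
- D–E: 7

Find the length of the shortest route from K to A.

19 min

Running Dijkstra from K:
K: 0
J: 9  (via K)
F: 15  (via J)
E: 16  (via J)
H: 18  (via J)
A: 19  (via H)
Shortest route: K → J → H → A = 19 min.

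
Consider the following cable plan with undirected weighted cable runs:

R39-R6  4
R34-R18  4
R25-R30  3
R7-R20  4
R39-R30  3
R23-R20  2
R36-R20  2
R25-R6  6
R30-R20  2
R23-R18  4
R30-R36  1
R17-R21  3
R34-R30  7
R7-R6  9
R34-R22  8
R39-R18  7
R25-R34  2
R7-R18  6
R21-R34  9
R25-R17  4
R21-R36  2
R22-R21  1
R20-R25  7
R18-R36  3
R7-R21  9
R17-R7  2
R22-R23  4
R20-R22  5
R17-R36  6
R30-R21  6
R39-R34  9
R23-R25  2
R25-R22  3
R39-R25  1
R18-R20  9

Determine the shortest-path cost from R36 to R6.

Settle nodes by increasing distance from R36:
R36: 0
R30: 1  (via R36)
R21: 2  (via R36)
R20: 2  (via R36)
R18: 3  (via R36)
R22: 3  (via R21)
R25: 4  (via R30)
R23: 4  (via R20)
R39: 4  (via R30)
R17: 5  (via R21)
R34: 6  (via R25)
R7: 6  (via R20)
R6: 8  (via R39)
Shortest route: R36–R30–R39–R6 = 8.

8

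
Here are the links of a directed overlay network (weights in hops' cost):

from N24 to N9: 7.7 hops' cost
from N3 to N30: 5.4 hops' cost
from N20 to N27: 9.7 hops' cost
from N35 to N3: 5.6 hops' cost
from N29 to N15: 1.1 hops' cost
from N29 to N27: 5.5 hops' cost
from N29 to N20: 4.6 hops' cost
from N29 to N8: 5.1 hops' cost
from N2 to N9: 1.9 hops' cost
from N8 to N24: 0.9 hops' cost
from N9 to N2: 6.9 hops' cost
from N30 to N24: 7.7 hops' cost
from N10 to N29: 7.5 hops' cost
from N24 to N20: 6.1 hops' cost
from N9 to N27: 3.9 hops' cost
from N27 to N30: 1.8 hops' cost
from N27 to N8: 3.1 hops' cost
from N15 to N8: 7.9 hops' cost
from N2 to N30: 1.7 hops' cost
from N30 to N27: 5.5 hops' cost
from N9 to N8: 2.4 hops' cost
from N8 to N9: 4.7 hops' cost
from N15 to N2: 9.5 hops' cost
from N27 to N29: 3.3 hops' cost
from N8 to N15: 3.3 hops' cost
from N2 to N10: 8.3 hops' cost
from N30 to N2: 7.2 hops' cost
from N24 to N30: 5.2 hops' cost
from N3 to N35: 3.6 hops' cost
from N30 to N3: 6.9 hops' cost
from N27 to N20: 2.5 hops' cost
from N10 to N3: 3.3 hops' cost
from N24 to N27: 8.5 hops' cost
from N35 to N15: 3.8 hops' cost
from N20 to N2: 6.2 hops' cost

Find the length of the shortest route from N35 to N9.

Running Dijkstra from N35:
N35: 0
N15: 3.8  (via N35)
N3: 5.6  (via N35)
N30: 11  (via N3)
N8: 11.7  (via N15)
N24: 12.6  (via N8)
N2: 13.3  (via N15)
N9: 15.2  (via N2)
Shortest route: N35–N15–N2–N9 = 15.2 hops' cost.

15.2 hops' cost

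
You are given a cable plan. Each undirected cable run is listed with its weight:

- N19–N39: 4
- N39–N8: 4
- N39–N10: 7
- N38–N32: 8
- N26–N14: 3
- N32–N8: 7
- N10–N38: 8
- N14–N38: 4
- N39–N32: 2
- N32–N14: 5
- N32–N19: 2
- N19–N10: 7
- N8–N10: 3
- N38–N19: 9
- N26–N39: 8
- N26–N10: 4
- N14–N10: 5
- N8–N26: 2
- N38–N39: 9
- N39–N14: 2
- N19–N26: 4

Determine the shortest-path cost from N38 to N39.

Settle nodes by increasing distance from N38:
N38: 0
N14: 4  (via N38)
N39: 6  (via N14)
Shortest route: N38–N14–N39 = 6.

6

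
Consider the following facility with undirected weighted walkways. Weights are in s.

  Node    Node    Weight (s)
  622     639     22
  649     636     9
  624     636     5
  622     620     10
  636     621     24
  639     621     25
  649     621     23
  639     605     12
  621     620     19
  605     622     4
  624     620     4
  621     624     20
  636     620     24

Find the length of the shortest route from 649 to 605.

32 s

Running Dijkstra from 649:
649: 0
636: 9  (via 649)
624: 14  (via 636)
620: 18  (via 624)
621: 23  (via 649)
622: 28  (via 620)
605: 32  (via 622)
Shortest route: 649 → 636 → 624 → 620 → 622 → 605 = 32 s.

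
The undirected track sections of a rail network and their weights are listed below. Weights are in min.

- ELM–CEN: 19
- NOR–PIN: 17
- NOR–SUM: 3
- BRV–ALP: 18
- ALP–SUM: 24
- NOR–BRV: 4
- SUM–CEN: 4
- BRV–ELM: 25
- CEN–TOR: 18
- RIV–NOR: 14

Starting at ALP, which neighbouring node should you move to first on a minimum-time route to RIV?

Candidate routes:
ALP–BRV–NOR–RIV: 18+4+14 = 36
ALP–SUM–NOR–RIV: 24+3+14 = 41
The minimum is 36 min via ALP–BRV–NOR–RIV.
So from ALP the first move is to BRV.

BRV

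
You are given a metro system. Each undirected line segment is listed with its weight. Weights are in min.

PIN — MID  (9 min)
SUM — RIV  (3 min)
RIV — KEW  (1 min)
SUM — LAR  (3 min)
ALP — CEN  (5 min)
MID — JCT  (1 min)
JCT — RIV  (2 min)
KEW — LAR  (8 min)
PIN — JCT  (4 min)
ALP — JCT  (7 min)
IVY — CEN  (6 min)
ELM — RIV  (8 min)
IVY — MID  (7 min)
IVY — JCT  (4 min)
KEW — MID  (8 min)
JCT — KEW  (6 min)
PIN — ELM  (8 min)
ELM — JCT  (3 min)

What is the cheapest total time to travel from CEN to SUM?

Enumerating some paths:
CEN → IVY → JCT → RIV → SUM: 6+4+2+3 = 15
CEN → ALP → JCT → RIV → SUM: 5+7+2+3 = 17
The minimum is 15 min via CEN → IVY → JCT → RIV → SUM.

15 min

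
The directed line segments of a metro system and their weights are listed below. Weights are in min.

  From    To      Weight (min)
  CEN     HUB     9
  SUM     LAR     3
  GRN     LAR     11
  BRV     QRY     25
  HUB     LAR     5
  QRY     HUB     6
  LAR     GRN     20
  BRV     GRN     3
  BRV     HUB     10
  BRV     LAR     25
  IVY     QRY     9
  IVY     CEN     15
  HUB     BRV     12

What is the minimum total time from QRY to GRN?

Compare a few routes:
QRY–HUB–LAR–GRN: 6+5+20 = 31
QRY–HUB–BRV–GRN: 6+12+3 = 21
Cheapest is QRY–HUB–BRV–GRN at 21 min.

21 min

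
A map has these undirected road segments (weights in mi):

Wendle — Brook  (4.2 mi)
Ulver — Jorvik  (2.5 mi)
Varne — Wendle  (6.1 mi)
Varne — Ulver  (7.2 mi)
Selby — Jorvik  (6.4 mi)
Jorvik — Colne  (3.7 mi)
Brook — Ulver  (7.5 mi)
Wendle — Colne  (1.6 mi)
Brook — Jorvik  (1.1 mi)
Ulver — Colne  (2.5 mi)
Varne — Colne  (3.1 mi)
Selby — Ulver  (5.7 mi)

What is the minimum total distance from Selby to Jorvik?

6.4 mi

Enumerating some paths:
Selby–Ulver–Colne–Jorvik: 5.7+2.5+3.7 = 11.9
Selby–Ulver–Jorvik: 5.7+2.5 = 8.2
Selby–Jorvik: 6.4 = 6.4
Cheapest is Selby–Jorvik at 6.4 mi.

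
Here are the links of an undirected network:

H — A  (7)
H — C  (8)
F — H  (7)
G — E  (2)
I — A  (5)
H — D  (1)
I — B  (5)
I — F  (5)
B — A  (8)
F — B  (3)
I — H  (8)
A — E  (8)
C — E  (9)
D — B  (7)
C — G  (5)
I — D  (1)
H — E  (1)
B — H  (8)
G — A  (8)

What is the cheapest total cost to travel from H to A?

Shortest distances from H:
H: 0
D: 1  (via H)
E: 1  (via H)
I: 2  (via D)
G: 3  (via E)
A: 7  (via H)
Shortest route: H–A = 7.

7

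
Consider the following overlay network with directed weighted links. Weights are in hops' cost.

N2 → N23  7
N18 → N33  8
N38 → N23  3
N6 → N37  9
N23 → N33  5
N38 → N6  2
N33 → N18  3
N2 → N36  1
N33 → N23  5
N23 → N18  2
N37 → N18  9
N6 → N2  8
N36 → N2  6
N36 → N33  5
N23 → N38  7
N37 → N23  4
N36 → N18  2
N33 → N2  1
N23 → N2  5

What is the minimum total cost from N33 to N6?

Settle nodes by increasing distance from N33:
N33: 0
N2: 1  (via N33)
N36: 2  (via N2)
N18: 3  (via N33)
N23: 5  (via N33)
N38: 12  (via N23)
N6: 14  (via N38)
Shortest route: N33 → N23 → N38 → N6 = 14 hops' cost.

14 hops' cost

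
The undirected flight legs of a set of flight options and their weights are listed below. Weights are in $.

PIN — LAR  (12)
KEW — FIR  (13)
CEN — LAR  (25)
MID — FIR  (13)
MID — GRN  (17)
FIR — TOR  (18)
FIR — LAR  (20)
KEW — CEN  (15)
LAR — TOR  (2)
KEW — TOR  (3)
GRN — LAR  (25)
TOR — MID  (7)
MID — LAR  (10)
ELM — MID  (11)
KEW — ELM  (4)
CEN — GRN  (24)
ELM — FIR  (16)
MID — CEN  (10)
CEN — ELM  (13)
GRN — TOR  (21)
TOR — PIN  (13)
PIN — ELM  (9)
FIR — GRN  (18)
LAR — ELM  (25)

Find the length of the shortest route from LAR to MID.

Running Dijkstra from LAR:
LAR: 0
TOR: 2  (via LAR)
KEW: 5  (via TOR)
MID: 9  (via TOR)
Shortest route: LAR → TOR → MID = $9.

$9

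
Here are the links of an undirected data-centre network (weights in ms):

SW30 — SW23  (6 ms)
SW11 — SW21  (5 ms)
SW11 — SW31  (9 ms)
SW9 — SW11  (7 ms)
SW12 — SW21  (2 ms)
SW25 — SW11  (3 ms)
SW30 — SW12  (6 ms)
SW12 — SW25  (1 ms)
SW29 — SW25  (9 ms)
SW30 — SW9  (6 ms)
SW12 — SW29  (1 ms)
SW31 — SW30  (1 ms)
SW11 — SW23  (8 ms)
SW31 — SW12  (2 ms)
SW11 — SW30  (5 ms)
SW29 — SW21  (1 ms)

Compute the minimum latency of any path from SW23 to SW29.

10 ms

Running Dijkstra from SW23:
SW23: 0
SW30: 6  (via SW23)
SW31: 7  (via SW30)
SW11: 8  (via SW23)
SW12: 9  (via SW31)
SW25: 10  (via SW12)
SW29: 10  (via SW12)
Shortest route: SW23–SW30–SW31–SW12–SW29 = 10 ms.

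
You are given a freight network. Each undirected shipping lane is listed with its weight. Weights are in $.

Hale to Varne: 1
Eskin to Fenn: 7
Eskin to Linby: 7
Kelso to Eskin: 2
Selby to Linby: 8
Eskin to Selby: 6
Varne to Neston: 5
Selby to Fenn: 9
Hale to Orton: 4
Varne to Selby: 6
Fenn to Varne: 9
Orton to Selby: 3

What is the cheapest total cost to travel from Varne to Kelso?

$14

Settle nodes by increasing distance from Varne:
Varne: 0
Hale: 1  (via Varne)
Neston: 5  (via Varne)
Orton: 5  (via Hale)
Selby: 6  (via Varne)
Fenn: 9  (via Varne)
Eskin: 12  (via Selby)
Kelso: 14  (via Eskin)
Shortest route: Varne–Selby–Eskin–Kelso = $14.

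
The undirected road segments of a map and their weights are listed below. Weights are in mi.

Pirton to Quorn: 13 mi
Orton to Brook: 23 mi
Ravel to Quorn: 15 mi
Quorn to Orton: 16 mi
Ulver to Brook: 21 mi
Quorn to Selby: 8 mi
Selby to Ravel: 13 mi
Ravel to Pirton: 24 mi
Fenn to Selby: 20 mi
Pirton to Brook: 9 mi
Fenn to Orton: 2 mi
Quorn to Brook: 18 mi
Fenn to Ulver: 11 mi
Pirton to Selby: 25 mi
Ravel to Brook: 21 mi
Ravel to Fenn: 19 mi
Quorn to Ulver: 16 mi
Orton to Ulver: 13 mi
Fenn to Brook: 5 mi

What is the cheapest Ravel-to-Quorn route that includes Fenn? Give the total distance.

Shortest Ravel→Fenn: Ravel → Fenn = 19
Shortest Fenn→Quorn: Fenn → Orton → Quorn = 18
Total via Fenn: 19 + 18 = 37 mi.

37 mi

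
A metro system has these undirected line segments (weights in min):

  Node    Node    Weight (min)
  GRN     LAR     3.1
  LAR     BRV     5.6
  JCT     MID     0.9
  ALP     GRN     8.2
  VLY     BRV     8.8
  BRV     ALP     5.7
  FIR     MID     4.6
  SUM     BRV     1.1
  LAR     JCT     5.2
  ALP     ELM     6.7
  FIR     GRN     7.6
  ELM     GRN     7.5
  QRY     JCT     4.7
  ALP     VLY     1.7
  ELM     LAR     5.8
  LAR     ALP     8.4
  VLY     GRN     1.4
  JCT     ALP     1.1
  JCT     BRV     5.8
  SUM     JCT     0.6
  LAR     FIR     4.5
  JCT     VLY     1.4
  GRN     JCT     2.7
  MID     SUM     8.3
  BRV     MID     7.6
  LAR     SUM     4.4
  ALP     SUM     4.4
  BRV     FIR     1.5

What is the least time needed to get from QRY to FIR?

7.9 min

Compare a few routes:
QRY - JCT - MID - FIR: 4.7+0.9+4.6 = 10.2
QRY - JCT - SUM - BRV - FIR: 4.7+0.6+1.1+1.5 = 7.9
QRY - JCT - BRV - FIR: 4.7+5.8+1.5 = 12
The minimum is 7.9 min via QRY - JCT - SUM - BRV - FIR.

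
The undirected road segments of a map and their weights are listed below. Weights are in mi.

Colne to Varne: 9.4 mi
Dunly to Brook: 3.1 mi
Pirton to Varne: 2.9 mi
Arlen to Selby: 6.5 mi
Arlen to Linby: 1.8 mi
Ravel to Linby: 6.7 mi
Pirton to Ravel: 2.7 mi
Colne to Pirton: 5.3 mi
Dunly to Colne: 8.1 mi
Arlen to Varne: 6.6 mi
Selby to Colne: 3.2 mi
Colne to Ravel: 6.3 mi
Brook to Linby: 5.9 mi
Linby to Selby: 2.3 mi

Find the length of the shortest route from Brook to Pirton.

Compare a few routes:
Brook → Linby → Ravel → Pirton: 5.9+6.7+2.7 = 15.3
Brook → Linby → Arlen → Varne → Pirton: 5.9+1.8+6.6+2.9 = 17.2
Brook → Linby → Selby → Colne → Pirton: 5.9+2.3+3.2+5.3 = 16.7
Brook → Dunly → Colne → Pirton: 3.1+8.1+5.3 = 16.5
Cheapest is Brook → Linby → Ravel → Pirton at 15.3 mi.

15.3 mi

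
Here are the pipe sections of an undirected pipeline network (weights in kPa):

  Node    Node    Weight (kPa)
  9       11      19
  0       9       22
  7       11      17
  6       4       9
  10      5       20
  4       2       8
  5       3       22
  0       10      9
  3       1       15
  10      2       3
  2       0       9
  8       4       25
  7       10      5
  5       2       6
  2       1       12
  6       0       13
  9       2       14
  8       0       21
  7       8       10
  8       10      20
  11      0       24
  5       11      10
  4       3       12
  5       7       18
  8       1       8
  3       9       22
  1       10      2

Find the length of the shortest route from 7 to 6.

25 kPa

Running Dijkstra from 7:
7: 0
10: 5  (via 7)
1: 7  (via 10)
2: 8  (via 10)
8: 10  (via 7)
0: 14  (via 10)
5: 14  (via 2)
4: 16  (via 2)
11: 17  (via 7)
3: 22  (via 1)
9: 22  (via 2)
6: 25  (via 4)
Shortest route: 7–10–2–4–6 = 25 kPa.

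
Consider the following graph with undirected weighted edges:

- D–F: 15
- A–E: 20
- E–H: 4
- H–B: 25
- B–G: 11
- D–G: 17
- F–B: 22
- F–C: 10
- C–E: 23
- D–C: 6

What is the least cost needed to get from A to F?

Compare a few routes:
A–E–H–B–F: 20+4+25+22 = 71
A–E–C–D–F: 20+23+6+15 = 64
A–E–C–F: 20+23+10 = 53
The minimum is 53 via A–E–C–F.

53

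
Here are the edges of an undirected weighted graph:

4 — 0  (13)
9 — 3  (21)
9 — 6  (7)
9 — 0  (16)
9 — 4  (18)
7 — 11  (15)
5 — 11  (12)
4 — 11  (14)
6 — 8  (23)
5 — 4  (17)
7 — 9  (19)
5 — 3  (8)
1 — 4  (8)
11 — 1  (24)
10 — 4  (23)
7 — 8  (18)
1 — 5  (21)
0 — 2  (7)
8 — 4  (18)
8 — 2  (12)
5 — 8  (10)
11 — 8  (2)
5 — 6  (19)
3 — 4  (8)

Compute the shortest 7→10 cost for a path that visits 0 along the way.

Shortest 7→0: 7 → 9 → 0 = 35
Shortest 0→10: 0 → 4 → 10 = 36
Total via 0: 35 + 36 = 71.

71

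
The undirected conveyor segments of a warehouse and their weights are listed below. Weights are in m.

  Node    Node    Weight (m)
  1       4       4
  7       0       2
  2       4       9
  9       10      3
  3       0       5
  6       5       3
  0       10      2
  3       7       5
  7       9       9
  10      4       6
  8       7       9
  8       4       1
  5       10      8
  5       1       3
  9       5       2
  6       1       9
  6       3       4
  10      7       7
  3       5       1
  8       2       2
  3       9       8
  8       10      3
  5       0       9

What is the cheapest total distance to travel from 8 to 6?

11 m

Settle nodes by increasing distance from 8:
8: 0
4: 1  (via 8)
2: 2  (via 8)
10: 3  (via 8)
0: 5  (via 10)
1: 5  (via 4)
9: 6  (via 10)
7: 7  (via 0)
5: 8  (via 1)
3: 9  (via 5)
6: 11  (via 5)
Shortest route: 8–4–1–5–6 = 11 m.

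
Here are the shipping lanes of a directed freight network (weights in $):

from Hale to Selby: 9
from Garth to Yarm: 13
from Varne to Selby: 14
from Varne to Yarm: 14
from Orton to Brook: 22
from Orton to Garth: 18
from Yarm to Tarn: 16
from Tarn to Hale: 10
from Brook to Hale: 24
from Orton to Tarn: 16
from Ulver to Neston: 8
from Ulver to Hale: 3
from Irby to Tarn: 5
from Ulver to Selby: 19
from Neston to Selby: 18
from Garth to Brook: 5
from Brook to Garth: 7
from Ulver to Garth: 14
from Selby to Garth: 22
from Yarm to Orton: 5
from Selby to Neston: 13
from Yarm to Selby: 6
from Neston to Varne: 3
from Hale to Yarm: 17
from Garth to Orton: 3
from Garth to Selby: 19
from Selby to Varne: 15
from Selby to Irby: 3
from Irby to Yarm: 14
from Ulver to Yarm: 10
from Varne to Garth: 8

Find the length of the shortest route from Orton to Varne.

Running Dijkstra from Orton:
Orton: 0
Tarn: 16  (via Orton)
Garth: 18  (via Orton)
Brook: 22  (via Orton)
Hale: 26  (via Tarn)
Yarm: 31  (via Garth)
Selby: 35  (via Hale)
Irby: 38  (via Selby)
Neston: 48  (via Selby)
Varne: 50  (via Selby)
Shortest route: Orton–Tarn–Hale–Selby–Varne = $50.

$50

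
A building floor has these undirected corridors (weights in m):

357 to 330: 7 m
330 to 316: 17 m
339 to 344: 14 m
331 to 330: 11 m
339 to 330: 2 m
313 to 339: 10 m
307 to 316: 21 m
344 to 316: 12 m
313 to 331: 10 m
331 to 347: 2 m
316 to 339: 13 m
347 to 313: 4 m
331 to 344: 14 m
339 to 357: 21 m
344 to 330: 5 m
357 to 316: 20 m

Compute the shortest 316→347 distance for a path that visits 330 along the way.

28 m

Shortest 316→330: 316–339–330 = 15
Shortest 330→347: 330–331–347 = 13
Total via 330: 15 + 13 = 28 m.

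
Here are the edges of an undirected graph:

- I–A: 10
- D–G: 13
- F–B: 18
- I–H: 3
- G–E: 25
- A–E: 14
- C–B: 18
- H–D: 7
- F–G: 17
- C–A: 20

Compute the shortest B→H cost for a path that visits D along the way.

55

Shortest B→D: B → F → G → D = 48
Shortest D→H: D → H = 7
Total via D: 48 + 7 = 55.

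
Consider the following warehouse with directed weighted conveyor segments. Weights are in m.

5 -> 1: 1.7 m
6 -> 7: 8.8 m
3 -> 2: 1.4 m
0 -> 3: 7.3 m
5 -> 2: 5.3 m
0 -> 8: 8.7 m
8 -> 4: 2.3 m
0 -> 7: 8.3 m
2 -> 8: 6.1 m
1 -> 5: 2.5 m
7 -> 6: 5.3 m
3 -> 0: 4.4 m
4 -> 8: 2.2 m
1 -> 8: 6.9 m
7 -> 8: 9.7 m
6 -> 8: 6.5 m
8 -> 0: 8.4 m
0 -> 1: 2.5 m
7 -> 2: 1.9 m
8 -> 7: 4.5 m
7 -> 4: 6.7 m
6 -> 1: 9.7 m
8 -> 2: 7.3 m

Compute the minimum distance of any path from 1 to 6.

Shortest distances from 1:
1: 0
5: 2.5  (via 1)
8: 6.9  (via 1)
2: 7.8  (via 5)
4: 9.2  (via 8)
7: 11.4  (via 8)
0: 15.3  (via 8)
6: 16.7  (via 7)
Shortest route: 1 → 8 → 7 → 6 = 16.7 m.

16.7 m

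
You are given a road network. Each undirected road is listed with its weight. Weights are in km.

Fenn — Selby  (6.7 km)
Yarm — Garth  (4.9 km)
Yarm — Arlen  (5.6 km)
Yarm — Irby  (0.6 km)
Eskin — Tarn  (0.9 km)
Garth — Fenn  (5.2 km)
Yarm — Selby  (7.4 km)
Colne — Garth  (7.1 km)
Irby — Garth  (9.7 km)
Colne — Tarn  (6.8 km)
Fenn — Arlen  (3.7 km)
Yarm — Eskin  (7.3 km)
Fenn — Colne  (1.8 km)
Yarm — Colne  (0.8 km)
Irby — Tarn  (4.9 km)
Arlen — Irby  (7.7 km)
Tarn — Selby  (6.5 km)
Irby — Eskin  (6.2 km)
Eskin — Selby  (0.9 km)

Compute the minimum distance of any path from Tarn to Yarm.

Shortest distances from Tarn:
Tarn: 0
Eskin: 0.9  (via Tarn)
Selby: 1.8  (via Eskin)
Irby: 4.9  (via Tarn)
Yarm: 5.5  (via Irby)
Shortest route: Tarn → Irby → Yarm = 5.5 km.

5.5 km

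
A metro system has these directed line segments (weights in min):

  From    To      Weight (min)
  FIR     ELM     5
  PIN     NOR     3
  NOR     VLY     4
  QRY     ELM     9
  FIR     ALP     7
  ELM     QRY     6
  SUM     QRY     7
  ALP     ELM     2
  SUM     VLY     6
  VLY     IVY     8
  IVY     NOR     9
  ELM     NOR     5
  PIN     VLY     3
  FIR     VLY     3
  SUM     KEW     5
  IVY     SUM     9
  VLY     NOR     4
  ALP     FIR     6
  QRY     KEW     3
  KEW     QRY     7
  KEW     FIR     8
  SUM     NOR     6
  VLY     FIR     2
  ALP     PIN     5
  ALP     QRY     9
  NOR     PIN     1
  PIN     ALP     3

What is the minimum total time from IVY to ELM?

Candidate routes:
IVY - NOR - VLY - FIR - ELM: 9+4+2+5 = 20
IVY - NOR - PIN - VLY - FIR - ELM: 9+1+3+2+5 = 20
IVY - NOR - PIN - ALP - ELM: 9+1+3+2 = 15
The minimum is 15 min via IVY - NOR - PIN - ALP - ELM.

15 min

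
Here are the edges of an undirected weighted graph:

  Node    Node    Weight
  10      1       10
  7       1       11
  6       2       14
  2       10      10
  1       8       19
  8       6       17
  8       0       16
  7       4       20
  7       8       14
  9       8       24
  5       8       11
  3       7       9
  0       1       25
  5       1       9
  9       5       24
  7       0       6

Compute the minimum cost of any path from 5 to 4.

Settle nodes by increasing distance from 5:
5: 0
1: 9  (via 5)
8: 11  (via 5)
10: 19  (via 1)
7: 20  (via 1)
9: 24  (via 5)
0: 26  (via 7)
6: 28  (via 8)
2: 29  (via 10)
3: 29  (via 7)
4: 40  (via 7)
Shortest route: 5–1–7–4 = 40.

40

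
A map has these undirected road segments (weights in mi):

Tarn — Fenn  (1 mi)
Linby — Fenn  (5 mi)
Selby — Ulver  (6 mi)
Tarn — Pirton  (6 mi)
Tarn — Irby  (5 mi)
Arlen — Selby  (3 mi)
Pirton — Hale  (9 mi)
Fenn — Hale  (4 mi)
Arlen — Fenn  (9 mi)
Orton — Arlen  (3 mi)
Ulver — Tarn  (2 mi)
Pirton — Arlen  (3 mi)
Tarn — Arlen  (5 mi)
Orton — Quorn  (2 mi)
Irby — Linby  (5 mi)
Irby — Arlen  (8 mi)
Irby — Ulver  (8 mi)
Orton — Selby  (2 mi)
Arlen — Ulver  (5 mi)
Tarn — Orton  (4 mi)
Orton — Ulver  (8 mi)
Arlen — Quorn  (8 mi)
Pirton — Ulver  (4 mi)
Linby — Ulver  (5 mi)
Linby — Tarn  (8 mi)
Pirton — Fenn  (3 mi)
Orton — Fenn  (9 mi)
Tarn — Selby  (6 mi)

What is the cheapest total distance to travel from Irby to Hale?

10 mi

Running Dijkstra from Irby:
Irby: 0
Linby: 5  (via Irby)
Tarn: 5  (via Irby)
Fenn: 6  (via Tarn)
Ulver: 7  (via Tarn)
Arlen: 8  (via Irby)
Orton: 9  (via Tarn)
Pirton: 9  (via Fenn)
Hale: 10  (via Fenn)
Shortest route: Irby–Tarn–Fenn–Hale = 10 mi.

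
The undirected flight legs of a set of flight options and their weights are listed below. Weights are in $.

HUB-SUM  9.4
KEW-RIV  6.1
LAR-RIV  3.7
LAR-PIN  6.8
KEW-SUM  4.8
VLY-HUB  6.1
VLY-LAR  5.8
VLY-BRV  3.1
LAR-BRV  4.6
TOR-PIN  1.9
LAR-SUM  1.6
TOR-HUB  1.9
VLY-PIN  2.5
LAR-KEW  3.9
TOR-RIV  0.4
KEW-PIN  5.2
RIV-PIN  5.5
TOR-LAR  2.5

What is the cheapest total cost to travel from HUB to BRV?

Candidate routes:
HUB → VLY → BRV: 6.1+3.1 = 9.2
HUB → TOR → RIV → LAR → BRV: 1.9+0.4+3.7+4.6 = 10.6
HUB → TOR → LAR → BRV: 1.9+2.5+4.6 = 9
HUB → TOR → PIN → VLY → BRV: 1.9+1.9+2.5+3.1 = 9.4
The minimum is $9 via HUB → TOR → LAR → BRV.

$9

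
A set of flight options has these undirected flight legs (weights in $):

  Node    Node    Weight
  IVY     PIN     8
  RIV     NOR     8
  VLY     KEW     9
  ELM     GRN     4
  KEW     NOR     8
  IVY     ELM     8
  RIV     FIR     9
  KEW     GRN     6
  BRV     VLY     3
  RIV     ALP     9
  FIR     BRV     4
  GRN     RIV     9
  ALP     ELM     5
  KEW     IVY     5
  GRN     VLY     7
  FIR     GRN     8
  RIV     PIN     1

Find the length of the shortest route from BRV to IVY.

$17

Compare a few routes:
BRV - VLY - GRN - KEW - IVY: 3+7+6+5 = 21
BRV - FIR - RIV - PIN - IVY: 4+9+1+8 = 22
BRV - VLY - KEW - IVY: 3+9+5 = 17
Cheapest is BRV - VLY - KEW - IVY at $17.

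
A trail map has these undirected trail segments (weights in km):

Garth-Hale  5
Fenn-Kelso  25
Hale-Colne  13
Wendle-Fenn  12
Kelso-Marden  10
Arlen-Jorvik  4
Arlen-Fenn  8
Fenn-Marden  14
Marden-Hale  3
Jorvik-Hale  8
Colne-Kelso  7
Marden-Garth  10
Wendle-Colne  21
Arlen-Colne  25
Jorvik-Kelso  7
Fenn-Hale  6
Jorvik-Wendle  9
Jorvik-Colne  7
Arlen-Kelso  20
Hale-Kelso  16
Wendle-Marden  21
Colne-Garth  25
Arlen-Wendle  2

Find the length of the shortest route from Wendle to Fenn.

10 km

Candidate routes:
Wendle - Arlen - Jorvik - Hale - Fenn: 2+4+8+6 = 20
Wendle - Arlen - Fenn: 2+8 = 10
Wendle - Fenn: 12 = 12
The minimum is 10 km via Wendle - Arlen - Fenn.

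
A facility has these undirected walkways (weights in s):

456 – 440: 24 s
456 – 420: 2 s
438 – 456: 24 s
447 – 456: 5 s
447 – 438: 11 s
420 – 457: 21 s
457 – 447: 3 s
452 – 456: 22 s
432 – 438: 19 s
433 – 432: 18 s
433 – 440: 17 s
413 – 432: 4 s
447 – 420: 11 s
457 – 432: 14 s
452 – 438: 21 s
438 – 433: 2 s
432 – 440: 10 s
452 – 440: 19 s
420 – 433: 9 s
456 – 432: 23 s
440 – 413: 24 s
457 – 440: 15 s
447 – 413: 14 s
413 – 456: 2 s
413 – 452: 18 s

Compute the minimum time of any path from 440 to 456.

Shortest distances from 440:
440: 0
432: 10  (via 440)
413: 14  (via 432)
457: 15  (via 440)
456: 16  (via 413)
Shortest route: 440–432–413–456 = 16 s.

16 s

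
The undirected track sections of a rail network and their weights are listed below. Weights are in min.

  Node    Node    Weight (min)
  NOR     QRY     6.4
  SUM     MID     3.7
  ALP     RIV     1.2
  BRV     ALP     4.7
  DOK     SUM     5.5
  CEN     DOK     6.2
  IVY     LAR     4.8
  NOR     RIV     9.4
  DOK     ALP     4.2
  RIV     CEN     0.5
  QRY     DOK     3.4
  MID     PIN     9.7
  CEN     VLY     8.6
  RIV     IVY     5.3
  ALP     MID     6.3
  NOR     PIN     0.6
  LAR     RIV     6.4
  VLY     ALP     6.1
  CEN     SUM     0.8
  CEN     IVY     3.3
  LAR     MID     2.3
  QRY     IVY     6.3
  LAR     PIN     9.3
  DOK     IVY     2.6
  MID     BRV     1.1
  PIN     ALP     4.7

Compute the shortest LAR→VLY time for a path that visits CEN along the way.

14.6 min

Best LAR to CEN: LAR → MID → SUM → CEN costing 6.8
Best CEN to VLY: CEN → RIV → ALP → VLY costing 7.8
Total via CEN: 6.8 + 7.8 = 14.6 min.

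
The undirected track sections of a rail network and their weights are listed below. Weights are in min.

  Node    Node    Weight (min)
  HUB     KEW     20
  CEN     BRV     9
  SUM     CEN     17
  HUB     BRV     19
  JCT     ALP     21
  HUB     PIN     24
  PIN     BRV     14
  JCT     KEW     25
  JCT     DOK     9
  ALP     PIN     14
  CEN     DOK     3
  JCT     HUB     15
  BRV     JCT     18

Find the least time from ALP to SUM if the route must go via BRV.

54 min

Shortest ALP→BRV: ALP → PIN → BRV = 28
Best BRV to SUM: BRV → CEN → SUM costing 26
Total via BRV: 28 + 26 = 54 min.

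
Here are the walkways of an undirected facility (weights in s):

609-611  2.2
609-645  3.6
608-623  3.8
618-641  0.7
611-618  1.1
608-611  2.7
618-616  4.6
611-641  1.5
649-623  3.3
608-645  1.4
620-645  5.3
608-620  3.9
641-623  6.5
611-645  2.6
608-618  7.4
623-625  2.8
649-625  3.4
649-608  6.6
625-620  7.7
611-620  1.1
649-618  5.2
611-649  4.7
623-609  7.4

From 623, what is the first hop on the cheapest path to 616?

641

Candidate routes:
623 → 641 → 618 → 616: 6.5+0.7+4.6 = 11.8
623 → 608 → 611 → 618 → 616: 3.8+2.7+1.1+4.6 = 12.2
Cheapest is 623 → 641 → 618 → 616 at 11.8 s.
So from 623 the first move is to 641.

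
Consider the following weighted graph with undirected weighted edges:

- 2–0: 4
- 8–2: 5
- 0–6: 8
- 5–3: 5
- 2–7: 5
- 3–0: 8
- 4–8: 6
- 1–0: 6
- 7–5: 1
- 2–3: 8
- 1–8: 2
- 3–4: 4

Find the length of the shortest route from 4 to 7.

10

Running Dijkstra from 4:
4: 0
3: 4  (via 4)
8: 6  (via 4)
1: 8  (via 8)
5: 9  (via 3)
7: 10  (via 5)
Shortest route: 4 → 3 → 5 → 7 = 10.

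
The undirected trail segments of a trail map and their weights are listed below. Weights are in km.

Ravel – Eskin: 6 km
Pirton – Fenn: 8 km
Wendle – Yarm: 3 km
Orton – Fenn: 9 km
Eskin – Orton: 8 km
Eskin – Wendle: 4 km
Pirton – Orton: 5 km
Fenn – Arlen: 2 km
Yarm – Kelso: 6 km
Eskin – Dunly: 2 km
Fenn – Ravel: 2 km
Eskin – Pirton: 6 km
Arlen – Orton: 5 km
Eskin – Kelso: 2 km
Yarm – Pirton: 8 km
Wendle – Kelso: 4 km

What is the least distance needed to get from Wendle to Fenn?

12 km

Candidate routes:
Wendle → Eskin → Pirton → Fenn: 4+6+8 = 18
Wendle → Eskin → Ravel → Fenn: 4+6+2 = 12
Wendle → Kelso → Eskin → Ravel → Fenn: 4+2+6+2 = 14
The minimum is 12 km via Wendle → Eskin → Ravel → Fenn.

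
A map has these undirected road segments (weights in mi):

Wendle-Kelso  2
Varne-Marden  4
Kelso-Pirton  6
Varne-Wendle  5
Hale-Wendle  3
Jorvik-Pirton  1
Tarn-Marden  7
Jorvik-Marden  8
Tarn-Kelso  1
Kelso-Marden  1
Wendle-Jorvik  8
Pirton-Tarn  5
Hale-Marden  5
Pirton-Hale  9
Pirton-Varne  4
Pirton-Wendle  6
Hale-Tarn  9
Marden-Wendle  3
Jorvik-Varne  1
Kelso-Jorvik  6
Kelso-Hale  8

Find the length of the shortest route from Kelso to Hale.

Compare a few routes:
Kelso - Marden - Hale: 1+5 = 6
Kelso - Wendle - Hale: 2+3 = 5
The minimum is 5 mi via Kelso - Wendle - Hale.

5 mi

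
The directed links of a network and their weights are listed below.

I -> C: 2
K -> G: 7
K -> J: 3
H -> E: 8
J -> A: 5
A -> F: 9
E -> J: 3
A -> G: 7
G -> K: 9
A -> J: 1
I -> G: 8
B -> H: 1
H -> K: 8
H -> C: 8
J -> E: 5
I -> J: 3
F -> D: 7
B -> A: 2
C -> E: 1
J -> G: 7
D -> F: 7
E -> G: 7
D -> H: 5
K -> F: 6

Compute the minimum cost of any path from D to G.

20

Shortest distances from D:
D: 0
H: 5  (via D)
F: 7  (via D)
C: 13  (via H)
E: 13  (via H)
K: 13  (via H)
J: 16  (via E)
G: 20  (via E)
Shortest route: D → H → E → G = 20.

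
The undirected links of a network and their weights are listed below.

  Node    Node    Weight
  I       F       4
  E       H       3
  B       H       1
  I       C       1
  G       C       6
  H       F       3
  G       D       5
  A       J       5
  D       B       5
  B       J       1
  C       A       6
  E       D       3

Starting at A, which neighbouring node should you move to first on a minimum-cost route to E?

J

Compare a few routes:
A - C - I - F - H - E: 6+1+4+3+3 = 17
A - C - G - D - E: 6+6+5+3 = 20
A - J - B - D - E: 5+1+5+3 = 14
A - J - B - H - E: 5+1+1+3 = 10
The minimum is 10 via A - J - B - H - E.
So from A the first move is to J.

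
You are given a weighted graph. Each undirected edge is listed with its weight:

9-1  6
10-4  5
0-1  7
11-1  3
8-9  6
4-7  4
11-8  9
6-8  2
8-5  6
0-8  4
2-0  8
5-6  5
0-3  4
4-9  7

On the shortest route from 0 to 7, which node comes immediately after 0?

8

Enumerating some paths:
0 → 1 → 9 → 4 → 7: 7+6+7+4 = 24
0 → 1 → 11 → 8 → 9 → 4 → 7: 7+3+9+6+7+4 = 36
0 → 8 → 9 → 4 → 7: 4+6+7+4 = 21
0 → 8 → 11 → 1 → 9 → 4 → 7: 4+9+3+6+7+4 = 33
Cheapest is 0 → 8 → 9 → 4 → 7 at 21.
So from 0 the first move is to 8.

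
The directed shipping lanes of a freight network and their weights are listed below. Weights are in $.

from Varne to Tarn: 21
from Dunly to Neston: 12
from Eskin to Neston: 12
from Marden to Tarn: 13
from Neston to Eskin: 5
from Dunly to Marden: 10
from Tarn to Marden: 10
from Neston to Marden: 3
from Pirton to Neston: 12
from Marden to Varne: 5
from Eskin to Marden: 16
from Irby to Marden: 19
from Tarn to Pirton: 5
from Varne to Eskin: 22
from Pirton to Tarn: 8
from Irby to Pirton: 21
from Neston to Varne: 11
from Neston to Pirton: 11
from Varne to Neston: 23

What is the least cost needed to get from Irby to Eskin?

Shortest distances from Irby:
Irby: 0
Marden: 19  (via Irby)
Pirton: 21  (via Irby)
Varne: 24  (via Marden)
Tarn: 29  (via Pirton)
Neston: 33  (via Pirton)
Eskin: 38  (via Neston)
Shortest route: Irby–Pirton–Neston–Eskin = $38.

$38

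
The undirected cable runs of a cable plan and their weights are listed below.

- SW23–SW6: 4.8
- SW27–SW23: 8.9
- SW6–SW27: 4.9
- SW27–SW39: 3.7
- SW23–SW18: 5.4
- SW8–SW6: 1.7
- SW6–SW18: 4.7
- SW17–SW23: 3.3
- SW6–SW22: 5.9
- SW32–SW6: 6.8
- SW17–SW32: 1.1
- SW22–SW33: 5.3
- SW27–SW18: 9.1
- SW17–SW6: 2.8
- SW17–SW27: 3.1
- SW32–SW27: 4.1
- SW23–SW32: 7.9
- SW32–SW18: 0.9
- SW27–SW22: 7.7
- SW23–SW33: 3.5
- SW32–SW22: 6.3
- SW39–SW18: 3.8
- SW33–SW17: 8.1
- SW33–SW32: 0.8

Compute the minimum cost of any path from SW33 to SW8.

6.4

Compare a few routes:
SW33 - SW32 - SW17 - SW6 - SW8: 0.8+1.1+2.8+1.7 = 6.4
SW33 - SW32 - SW6 - SW8: 0.8+6.8+1.7 = 9.3
SW33 - SW32 - SW18 - SW6 - SW8: 0.8+0.9+4.7+1.7 = 8.1
SW33 - SW23 - SW6 - SW8: 3.5+4.8+1.7 = 10
Cheapest is SW33 - SW32 - SW17 - SW6 - SW8 at 6.4.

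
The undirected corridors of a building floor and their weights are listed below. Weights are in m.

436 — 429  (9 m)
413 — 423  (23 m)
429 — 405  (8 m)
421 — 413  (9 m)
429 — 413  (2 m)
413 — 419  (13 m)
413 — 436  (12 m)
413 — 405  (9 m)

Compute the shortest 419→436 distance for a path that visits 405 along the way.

39 m

Best 419 to 405: 419 → 413 → 405 costing 22
Shortest 405→436: 405 → 429 → 436 = 17
Total via 405: 22 + 17 = 39 m.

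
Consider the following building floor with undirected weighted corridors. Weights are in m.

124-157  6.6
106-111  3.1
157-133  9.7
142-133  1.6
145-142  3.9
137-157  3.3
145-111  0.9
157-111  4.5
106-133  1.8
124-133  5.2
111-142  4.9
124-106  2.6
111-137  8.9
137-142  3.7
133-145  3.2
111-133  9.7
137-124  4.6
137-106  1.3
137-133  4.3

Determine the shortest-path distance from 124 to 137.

3.9 m

Compare a few routes:
124 - 133 - 106 - 137: 5.2+1.8+1.3 = 8.3
124 - 137: 4.6 = 4.6
124 - 106 - 137: 2.6+1.3 = 3.9
Cheapest is 124 - 106 - 137 at 3.9 m.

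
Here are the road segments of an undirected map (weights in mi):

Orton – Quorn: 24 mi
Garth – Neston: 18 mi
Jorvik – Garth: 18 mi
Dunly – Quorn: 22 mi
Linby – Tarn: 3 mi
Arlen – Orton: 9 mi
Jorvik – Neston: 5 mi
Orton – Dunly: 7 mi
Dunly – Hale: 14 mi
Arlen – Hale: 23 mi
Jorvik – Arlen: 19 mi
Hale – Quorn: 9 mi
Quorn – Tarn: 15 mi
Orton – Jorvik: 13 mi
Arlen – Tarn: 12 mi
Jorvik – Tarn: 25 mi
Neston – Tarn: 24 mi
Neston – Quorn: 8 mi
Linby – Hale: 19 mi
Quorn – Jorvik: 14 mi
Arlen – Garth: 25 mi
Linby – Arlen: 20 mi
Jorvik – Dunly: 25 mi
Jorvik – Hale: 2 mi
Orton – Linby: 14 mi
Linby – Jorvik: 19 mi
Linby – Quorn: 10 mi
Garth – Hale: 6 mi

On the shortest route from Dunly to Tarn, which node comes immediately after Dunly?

Candidate routes:
Dunly–Orton–Arlen–Tarn: 7+9+12 = 28
Dunly–Orton–Linby–Tarn: 7+14+3 = 24
The minimum is 24 mi via Dunly–Orton–Linby–Tarn.
So from Dunly the first move is to Orton.

Orton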